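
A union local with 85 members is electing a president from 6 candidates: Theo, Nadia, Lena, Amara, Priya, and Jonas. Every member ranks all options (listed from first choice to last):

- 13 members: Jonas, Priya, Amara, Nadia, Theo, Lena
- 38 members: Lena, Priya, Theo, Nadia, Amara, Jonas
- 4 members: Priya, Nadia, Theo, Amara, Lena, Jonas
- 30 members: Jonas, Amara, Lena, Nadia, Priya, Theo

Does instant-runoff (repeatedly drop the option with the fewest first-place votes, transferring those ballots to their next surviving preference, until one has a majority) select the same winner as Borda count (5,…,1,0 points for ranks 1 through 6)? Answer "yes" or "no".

Instant-runoff — R1 Theo 0, Nadia 0, Lena 38, Amara 0, Priya 4, Jonas 43 (Jonas winner). Winner: Jonas.
Borda — scores: Theo 139, Nadia 178, Lena 284, Amara 205, Priya 254, Jonas 215. Winner: Lena.
The two methods disagree.

no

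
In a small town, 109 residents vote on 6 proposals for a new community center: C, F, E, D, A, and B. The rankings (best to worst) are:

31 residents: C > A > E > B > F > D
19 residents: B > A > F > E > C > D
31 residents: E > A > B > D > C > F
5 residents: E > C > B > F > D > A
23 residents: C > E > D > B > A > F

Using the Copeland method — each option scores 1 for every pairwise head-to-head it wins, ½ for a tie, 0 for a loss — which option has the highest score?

E

C: beats F, D, A, and B; loses to E → score 4.
F: beats D; loses to C, E, A, and B → score 1.
E: beats C, F, D, A, and B → score 5.
D: loses to C, F, E, A, and B → score 0.
A: beats F, D, and B; loses to C and E → score 3.
B: beats F and D; loses to C, E, and A → score 2.
E has the best pairwise record.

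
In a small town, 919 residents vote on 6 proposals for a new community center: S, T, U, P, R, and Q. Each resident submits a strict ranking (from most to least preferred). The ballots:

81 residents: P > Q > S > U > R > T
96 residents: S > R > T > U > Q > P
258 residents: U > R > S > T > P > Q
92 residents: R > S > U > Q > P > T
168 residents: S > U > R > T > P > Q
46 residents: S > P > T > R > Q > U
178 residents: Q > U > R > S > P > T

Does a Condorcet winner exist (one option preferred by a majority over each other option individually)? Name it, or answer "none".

none

Checking pairwise contests:
R beats S 528–391.
S beats T 919–0.
S beats U 483–436.
S beats P 838–81.
U beats R 685–234.
S beats Q 660–259.
Every option loses at least one head-to-head, so there is no Condorcet winner.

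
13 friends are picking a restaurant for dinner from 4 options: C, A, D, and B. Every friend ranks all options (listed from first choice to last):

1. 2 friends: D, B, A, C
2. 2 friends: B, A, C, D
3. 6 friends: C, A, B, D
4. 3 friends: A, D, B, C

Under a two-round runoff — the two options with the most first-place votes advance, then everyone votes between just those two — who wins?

A

Round 1 first-place votes: C 6, A 3, D 2, B 2.
C and A advance.
Runoff: C is preferred to A by 6 voters; A by 7.
A wins the runoff.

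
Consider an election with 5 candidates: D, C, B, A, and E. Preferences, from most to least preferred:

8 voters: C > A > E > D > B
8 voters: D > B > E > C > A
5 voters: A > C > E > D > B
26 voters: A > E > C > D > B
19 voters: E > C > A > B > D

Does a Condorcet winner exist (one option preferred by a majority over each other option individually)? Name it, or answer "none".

none

Checking pairwise contests:
C beats D 58–8.
E beats C 53–13.
D beats B 47–19.
C beats A 35–31.
A beats E 39–27.
Every option loses at least one head-to-head, so there is no Condorcet winner.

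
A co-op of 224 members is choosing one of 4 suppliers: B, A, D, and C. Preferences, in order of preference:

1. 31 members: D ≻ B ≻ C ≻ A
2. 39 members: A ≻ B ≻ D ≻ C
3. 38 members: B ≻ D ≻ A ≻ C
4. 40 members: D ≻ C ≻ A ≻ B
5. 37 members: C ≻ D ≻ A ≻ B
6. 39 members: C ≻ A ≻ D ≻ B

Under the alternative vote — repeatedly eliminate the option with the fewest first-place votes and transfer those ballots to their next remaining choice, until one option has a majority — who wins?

Round 1: B 38, A 39, D 71, C 76. Eliminate B.
Round 2: A 39, D 109, C 76. Eliminate A.
Round 3: D 148, C 76. D has a majority.

D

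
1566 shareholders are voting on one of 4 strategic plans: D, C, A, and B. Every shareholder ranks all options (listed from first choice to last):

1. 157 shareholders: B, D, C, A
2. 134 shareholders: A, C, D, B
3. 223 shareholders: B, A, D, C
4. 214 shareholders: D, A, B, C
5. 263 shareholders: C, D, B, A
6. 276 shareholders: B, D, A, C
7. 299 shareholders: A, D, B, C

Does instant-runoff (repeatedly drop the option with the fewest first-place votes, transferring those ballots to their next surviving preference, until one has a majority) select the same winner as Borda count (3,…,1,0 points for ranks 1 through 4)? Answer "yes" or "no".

no

Instant-runoff — R1 D 214, C 263, A 433, B 656 (D out); R2 C 263, A 647, B 656 (C out); R3 A 647, B 919 (B winner). Winner: B.
Borda — scores: D 2989, C 1214, A 2449, B 2744. Winner: D.
The two methods disagree.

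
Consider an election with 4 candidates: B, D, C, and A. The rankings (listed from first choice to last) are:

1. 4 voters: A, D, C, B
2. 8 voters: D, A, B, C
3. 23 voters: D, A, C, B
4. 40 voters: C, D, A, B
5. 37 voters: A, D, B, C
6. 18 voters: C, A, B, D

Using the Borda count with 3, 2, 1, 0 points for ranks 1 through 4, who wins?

B: 4·0 + 8·1 + 23·0 + 40·0 + 37·1 + 18·1 = 63
D: 4·2 + 8·3 + 23·3 + 40·2 + 37·2 + 18·0 = 255
C: 4·1 + 8·0 + 23·1 + 40·3 + 37·0 + 18·3 = 201
A: 4·3 + 8·2 + 23·2 + 40·1 + 37·3 + 18·2 = 261
A has the highest Borda score (261).

A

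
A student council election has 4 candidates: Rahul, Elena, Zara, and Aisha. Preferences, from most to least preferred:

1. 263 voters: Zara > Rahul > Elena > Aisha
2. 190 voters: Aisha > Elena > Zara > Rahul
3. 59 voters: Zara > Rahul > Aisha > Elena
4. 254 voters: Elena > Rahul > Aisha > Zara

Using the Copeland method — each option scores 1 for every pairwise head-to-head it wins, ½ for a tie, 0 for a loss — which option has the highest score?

Rahul: beats Aisha; loses to Elena and Zara → score 1.
Elena: beats Rahul, Zara, and Aisha → score 3.
Zara: beats Rahul; loses to Elena and Aisha → score 1.
Aisha: beats Zara; loses to Rahul and Elena → score 1.
Elena has the best pairwise record.

Elena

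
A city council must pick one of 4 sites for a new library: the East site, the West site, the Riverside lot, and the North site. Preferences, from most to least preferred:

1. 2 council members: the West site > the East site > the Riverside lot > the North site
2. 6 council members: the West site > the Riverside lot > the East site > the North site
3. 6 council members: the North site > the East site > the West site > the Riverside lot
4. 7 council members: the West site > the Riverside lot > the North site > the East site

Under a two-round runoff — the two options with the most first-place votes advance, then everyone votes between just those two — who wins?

the West site

Round 1 first-place votes: the East site 0, the West site 15, the Riverside lot 0, the North site 6.
the West site and the North site advance.
Runoff: the West site is preferred to the North site by 15 voters; the North site by 6.
the West site wins the runoff.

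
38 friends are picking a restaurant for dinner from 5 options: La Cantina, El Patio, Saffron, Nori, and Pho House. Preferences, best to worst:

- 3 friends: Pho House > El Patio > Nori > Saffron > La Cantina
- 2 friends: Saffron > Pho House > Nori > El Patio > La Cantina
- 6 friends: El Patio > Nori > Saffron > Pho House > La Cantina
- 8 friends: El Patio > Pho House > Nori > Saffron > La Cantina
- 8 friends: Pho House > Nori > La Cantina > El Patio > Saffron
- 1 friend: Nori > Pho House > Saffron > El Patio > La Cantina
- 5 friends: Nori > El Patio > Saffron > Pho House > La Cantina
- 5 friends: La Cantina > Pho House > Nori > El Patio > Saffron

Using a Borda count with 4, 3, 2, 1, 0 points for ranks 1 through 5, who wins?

La Cantina: 3·0 + 2·0 + 6·0 + 8·0 + 8·2 + 1·0 + 5·0 + 5·4 = 36
El Patio: 3·3 + 2·1 + 6·4 + 8·4 + 8·1 + 1·1 + 5·3 + 5·1 = 96
Saffron: 3·1 + 2·4 + 6·2 + 8·1 + 8·0 + 1·2 + 5·2 + 5·0 = 43
Nori: 3·2 + 2·2 + 6·3 + 8·2 + 8·3 + 1·4 + 5·4 + 5·2 = 102
Pho House: 3·4 + 2·3 + 6·1 + 8·3 + 8·4 + 1·3 + 5·1 + 5·3 = 103
Pho House has the highest Borda score (103).

Pho House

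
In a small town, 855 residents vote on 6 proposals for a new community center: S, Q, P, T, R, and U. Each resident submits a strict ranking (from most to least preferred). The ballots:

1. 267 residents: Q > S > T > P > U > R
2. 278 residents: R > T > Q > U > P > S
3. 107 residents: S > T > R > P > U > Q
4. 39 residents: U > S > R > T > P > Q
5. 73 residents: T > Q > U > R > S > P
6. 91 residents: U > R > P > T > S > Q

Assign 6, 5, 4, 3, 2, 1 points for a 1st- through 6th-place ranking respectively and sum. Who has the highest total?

T

S: 267·5 + 278·1 + 107·6 + 39·5 + 73·2 + 91·2 = 2778
Q: 267·6 + 278·4 + 107·1 + 39·1 + 73·5 + 91·1 = 3316
P: 267·3 + 278·2 + 107·3 + 39·2 + 73·1 + 91·4 = 2193
T: 267·4 + 278·5 + 107·5 + 39·3 + 73·6 + 91·3 = 3821
R: 267·1 + 278·6 + 107·4 + 39·4 + 73·3 + 91·5 = 3193
U: 267·2 + 278·3 + 107·2 + 39·6 + 73·4 + 91·6 = 2654
T has the highest Borda score (3821).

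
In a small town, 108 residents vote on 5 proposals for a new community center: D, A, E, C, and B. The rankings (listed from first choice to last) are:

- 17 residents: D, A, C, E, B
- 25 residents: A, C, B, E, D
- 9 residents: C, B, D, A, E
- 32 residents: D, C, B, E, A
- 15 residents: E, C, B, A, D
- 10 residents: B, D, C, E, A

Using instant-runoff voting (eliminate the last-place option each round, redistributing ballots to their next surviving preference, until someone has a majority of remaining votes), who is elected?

Round 1: D 49, A 25, E 15, C 9, B 10. Eliminate C.
Round 2: D 49, A 25, E 15, B 19. Eliminate E.
Round 3: D 49, A 25, B 34. Eliminate A.
Round 4: D 49, B 59. B has a majority.

B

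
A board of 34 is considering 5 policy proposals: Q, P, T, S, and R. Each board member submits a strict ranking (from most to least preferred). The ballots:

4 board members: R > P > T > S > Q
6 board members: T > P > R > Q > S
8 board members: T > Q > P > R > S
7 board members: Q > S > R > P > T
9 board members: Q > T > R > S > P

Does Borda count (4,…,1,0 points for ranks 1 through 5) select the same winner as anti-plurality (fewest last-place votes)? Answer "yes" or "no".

Borda — scores: Q 94, P 53, T 91, S 34, R 68. Winner: Q.
Anti-plurality — last-place votes: Q 4, P 9, T 7, S 14, R 0. Winner: R.
The two methods disagree.

no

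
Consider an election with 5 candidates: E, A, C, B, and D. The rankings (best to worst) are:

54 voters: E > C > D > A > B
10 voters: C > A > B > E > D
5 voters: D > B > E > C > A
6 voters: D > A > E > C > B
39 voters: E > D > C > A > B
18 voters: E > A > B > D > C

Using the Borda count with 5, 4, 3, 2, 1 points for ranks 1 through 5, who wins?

E

E: 54·5 + 10·2 + 5·3 + 6·3 + 39·5 + 18·5 = 608
A: 54·2 + 10·4 + 5·1 + 6·4 + 39·2 + 18·4 = 327
C: 54·4 + 10·5 + 5·2 + 6·2 + 39·3 + 18·1 = 423
B: 54·1 + 10·3 + 5·4 + 6·1 + 39·1 + 18·3 = 203
D: 54·3 + 10·1 + 5·5 + 6·5 + 39·4 + 18·2 = 419
E has the highest Borda score (608).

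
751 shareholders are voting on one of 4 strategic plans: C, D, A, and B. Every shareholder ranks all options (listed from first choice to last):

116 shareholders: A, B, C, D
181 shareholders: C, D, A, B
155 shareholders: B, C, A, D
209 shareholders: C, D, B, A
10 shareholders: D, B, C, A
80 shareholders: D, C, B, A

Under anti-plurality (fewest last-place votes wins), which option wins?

Last-place votes: C 0, D 271, A 299, B 181.
C is ranked last by the fewest voters, so C wins.

C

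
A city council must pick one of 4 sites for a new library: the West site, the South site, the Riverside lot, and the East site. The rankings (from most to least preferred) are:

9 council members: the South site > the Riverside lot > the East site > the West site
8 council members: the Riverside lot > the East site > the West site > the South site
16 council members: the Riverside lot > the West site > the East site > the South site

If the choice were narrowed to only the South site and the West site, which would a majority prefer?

the West site

Voters preferring the South site to the West site: 9; preferring the West site to the South site: 24.
the West site wins the head-to-head.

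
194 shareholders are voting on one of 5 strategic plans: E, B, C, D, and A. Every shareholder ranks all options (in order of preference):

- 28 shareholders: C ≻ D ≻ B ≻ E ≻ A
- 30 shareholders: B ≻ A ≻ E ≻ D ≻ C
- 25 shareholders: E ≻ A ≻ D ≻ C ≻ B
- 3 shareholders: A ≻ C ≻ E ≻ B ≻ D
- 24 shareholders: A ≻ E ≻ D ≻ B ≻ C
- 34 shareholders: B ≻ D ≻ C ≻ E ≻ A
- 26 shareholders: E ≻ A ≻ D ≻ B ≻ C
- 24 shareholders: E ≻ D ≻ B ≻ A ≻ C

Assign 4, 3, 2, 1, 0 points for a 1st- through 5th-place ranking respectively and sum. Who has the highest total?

E

E: 28·1 + 30·2 + 25·4 + 3·2 + 24·3 + 34·1 + 26·4 + 24·4 = 500
B: 28·2 + 30·4 + 25·0 + 3·1 + 24·1 + 34·4 + 26·1 + 24·2 = 413
C: 28·4 + 30·0 + 25·1 + 3·3 + 24·0 + 34·2 + 26·0 + 24·0 = 214
D: 28·3 + 30·1 + 25·2 + 3·0 + 24·2 + 34·3 + 26·2 + 24·3 = 438
A: 28·0 + 30·3 + 25·3 + 3·4 + 24·4 + 34·0 + 26·3 + 24·1 = 375
E has the highest Borda score (500).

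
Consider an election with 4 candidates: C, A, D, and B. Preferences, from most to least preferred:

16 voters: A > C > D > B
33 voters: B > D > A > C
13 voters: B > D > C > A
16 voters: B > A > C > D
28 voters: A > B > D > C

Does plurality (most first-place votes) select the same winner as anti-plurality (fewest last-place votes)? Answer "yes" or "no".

Plurality — first-place votes: C 0, A 44, D 0, B 62. Winner: B.
Anti-plurality — last-place votes: C 61, A 13, D 16, B 16. Winner: A.
The two methods disagree.

no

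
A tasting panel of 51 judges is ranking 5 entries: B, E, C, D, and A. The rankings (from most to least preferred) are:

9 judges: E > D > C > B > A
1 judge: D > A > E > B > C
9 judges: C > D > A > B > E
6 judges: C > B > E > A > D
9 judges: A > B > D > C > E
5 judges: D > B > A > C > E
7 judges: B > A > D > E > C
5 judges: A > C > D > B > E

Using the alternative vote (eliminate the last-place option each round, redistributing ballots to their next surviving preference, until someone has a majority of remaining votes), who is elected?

Round 1: B 7, E 9, C 15, D 6, A 14. Eliminate D.
Round 2: B 12, E 9, C 15, A 15. Eliminate E.
Round 3: B 12, C 24, A 15. Eliminate B.
Round 4: C 24, A 27. A has a majority.

A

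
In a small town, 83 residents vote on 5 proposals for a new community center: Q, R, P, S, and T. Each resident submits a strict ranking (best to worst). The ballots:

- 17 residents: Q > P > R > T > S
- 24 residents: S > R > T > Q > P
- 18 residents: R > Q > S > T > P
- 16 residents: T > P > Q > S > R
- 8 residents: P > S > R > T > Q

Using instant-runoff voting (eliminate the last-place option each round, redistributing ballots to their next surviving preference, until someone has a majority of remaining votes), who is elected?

Round 1: Q 17, R 18, P 8, S 24, T 16. Eliminate P.
Round 2: Q 17, R 18, S 32, T 16. Eliminate T.
Round 3: Q 33, R 18, S 32. Eliminate R.
Round 4: Q 51, S 32. Q has a majority.

Q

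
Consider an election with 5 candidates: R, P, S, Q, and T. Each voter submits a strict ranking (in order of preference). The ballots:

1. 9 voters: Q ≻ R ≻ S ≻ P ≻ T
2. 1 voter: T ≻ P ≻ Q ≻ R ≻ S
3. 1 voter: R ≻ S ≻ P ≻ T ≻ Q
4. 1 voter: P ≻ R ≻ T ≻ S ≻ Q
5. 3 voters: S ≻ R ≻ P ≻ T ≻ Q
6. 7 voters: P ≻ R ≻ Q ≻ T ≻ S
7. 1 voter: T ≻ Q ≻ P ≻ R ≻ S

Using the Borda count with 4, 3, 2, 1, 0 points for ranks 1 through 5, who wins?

R: 9·3 + 1·1 + 1·4 + 1·3 + 3·3 + 7·3 + 1·1 = 66
P: 9·1 + 1·3 + 1·2 + 1·4 + 3·2 + 7·4 + 1·2 = 54
S: 9·2 + 1·0 + 1·3 + 1·1 + 3·4 + 7·0 + 1·0 = 34
Q: 9·4 + 1·2 + 1·0 + 1·0 + 3·0 + 7·2 + 1·3 = 55
T: 9·0 + 1·4 + 1·1 + 1·2 + 3·1 + 7·1 + 1·4 = 21
R has the highest Borda score (66).

R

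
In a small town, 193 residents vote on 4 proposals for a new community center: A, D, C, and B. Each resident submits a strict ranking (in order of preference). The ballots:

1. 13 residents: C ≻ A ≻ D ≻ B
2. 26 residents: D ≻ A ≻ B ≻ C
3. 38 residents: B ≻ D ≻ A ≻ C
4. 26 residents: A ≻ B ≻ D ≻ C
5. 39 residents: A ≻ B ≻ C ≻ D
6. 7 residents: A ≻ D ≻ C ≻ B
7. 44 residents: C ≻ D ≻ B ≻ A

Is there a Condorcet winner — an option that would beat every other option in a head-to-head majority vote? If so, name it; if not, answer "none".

none

Checking pairwise contests:
D beats A 108–85.
B beats D 103–90.
A beats C 136–57.
A beats B 111–82.
Every option loses at least one head-to-head, so there is no Condorcet winner.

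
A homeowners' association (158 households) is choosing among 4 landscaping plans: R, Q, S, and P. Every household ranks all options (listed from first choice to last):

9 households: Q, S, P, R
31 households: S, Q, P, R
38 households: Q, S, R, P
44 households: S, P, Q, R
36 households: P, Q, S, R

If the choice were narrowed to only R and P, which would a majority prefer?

Voters preferring R to P: 38; preferring P to R: 120.
P wins the head-to-head.

P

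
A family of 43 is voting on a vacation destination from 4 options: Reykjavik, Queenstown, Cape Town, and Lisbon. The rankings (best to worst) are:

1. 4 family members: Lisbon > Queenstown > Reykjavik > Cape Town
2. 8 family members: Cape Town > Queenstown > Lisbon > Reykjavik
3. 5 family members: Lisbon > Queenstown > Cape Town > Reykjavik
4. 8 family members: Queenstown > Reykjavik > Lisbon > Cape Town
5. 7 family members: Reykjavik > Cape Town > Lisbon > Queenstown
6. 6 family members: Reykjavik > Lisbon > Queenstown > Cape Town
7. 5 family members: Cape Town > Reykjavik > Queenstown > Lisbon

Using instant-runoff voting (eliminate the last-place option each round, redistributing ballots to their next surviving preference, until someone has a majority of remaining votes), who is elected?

Round 1: Reykjavik 13, Queenstown 8, Cape Town 13, Lisbon 9. Eliminate Queenstown.
Round 2: Reykjavik 21, Cape Town 13, Lisbon 9. Eliminate Lisbon.
Round 3: Reykjavik 25, Cape Town 18. Reykjavik has a majority.

Reykjavik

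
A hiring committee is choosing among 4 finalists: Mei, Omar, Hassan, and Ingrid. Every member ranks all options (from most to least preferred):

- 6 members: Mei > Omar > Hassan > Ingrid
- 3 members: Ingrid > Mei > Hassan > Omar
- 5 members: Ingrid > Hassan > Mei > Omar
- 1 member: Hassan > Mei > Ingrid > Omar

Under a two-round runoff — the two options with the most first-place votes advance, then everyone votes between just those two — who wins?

Ingrid

Round 1 first-place votes: Mei 6, Omar 0, Hassan 1, Ingrid 8.
Ingrid and Mei advance.
Runoff: Ingrid is preferred to Mei by 8 voters; Mei by 7.
Ingrid wins the runoff.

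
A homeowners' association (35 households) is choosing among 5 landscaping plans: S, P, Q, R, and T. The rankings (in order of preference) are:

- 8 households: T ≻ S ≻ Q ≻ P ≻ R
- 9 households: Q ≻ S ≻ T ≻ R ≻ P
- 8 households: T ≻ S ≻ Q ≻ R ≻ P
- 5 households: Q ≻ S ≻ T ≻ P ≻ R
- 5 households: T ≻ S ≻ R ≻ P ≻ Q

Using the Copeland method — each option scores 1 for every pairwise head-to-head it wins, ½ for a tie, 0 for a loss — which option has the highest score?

S: beats P, Q, and R; loses to T → score 3.
P: loses to S, Q, R, and T → score 0.
Q: beats P and R; loses to S and T → score 2.
R: beats P; loses to S, Q, and T → score 1.
T: beats S, P, Q, and R → score 4.
T has the best pairwise record.

T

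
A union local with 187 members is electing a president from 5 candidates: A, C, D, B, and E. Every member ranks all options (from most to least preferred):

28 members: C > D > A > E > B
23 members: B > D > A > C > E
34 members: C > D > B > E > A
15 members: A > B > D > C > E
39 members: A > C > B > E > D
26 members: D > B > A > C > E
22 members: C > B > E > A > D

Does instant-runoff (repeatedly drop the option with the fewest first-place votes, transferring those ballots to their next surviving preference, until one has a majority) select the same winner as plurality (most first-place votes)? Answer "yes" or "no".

no

Instant-runoff — R1 A 54, C 84, D 26, B 23, E 0 (E out); R2 A 54, C 84, D 26, B 23 (B out); R3 A 54, C 84, D 49 (D out); R4 A 103, C 84 (A winner). Winner: A.
Plurality — first-place votes: A 54, C 84, D 26, B 23, E 0. Winner: C.
The two methods disagree.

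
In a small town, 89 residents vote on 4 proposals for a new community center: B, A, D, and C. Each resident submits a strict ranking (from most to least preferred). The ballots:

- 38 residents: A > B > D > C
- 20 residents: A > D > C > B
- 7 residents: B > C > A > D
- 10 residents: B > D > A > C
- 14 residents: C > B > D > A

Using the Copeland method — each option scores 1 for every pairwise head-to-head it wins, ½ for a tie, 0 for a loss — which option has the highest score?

B: beats D and C; loses to A → score 2.
A: beats B, D, and C → score 3.
D: beats C; loses to B and A → score 1.
C: loses to B, A, and D → score 0.
A has the best pairwise record.

A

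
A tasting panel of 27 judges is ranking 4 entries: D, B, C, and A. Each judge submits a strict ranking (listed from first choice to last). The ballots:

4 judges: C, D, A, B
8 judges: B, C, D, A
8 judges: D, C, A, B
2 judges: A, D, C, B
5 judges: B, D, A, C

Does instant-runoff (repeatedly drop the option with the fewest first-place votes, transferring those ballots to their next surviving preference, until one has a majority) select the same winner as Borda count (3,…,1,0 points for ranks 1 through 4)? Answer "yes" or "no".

Instant-runoff — R1 D 8, B 13, C 4, A 2 (A out); R2 D 10, B 13, C 4 (C out); R3 D 14, B 13 (D winner). Winner: D.
Borda — scores: D 54, B 39, C 46, A 23. Winner: D.
The two methods agree.

yes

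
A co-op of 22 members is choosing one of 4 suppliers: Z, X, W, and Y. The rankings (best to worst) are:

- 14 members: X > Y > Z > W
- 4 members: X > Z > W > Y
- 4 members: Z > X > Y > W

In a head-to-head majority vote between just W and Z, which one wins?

Voters preferring W to Z: 0; preferring Z to W: 22.
Z wins the head-to-head.

Z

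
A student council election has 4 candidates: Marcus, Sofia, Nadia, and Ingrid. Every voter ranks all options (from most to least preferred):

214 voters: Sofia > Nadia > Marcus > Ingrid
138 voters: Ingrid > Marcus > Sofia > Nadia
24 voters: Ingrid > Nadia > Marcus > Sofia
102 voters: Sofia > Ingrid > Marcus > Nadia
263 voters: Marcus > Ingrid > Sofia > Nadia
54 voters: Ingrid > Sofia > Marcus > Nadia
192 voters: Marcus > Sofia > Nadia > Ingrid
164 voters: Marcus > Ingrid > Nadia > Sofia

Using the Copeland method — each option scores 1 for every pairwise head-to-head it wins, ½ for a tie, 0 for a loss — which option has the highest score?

Marcus: beats Sofia, Nadia, and Ingrid → score 3.
Sofia: beats Nadia; loses to Marcus and Ingrid → score 1.
Nadia: loses to Marcus, Sofia, and Ingrid → score 0.
Ingrid: beats Sofia and Nadia; loses to Marcus → score 2.
Marcus has the best pairwise record.

Marcus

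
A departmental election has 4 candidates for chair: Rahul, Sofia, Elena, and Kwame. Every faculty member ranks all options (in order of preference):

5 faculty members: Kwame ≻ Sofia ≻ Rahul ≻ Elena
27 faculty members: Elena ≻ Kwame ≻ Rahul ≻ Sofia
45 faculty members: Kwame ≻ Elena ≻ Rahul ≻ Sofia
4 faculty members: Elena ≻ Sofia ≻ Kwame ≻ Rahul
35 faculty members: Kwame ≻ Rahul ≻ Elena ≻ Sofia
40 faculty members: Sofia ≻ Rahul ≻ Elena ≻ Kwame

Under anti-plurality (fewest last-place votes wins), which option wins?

Rahul

Last-place votes: Rahul 4, Sofia 107, Elena 5, Kwame 40.
Rahul is ranked last by the fewest voters, so Rahul wins.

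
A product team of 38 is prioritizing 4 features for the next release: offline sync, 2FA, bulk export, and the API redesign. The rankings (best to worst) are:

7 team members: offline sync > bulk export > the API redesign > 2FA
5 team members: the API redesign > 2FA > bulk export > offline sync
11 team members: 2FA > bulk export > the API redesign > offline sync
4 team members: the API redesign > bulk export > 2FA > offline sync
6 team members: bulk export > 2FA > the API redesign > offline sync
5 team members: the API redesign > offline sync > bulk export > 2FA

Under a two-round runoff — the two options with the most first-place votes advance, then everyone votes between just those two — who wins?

Round 1 first-place votes: offline sync 7, 2FA 11, bulk export 6, the API redesign 14.
the API redesign and 2FA advance.
Runoff: the API redesign is preferred to 2FA by 21 voters; 2FA by 17.
the API redesign wins the runoff.

the API redesign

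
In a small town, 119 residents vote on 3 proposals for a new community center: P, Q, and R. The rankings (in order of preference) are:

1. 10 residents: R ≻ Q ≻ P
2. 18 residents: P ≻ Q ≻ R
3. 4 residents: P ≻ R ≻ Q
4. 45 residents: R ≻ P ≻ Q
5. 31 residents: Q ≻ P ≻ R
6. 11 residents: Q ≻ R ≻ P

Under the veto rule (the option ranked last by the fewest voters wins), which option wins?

P

Last-place votes: P 21, Q 49, R 49.
P is ranked last by the fewest voters, so P wins.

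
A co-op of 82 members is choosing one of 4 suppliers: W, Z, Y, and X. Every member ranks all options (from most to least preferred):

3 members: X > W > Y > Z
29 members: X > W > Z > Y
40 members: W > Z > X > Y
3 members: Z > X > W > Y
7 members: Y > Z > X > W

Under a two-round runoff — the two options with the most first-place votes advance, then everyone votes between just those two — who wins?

Round 1 first-place votes: W 40, Z 3, Y 7, X 32.
W and X advance.
Runoff: W is preferred to X by 40 voters; X by 42.
X wins the runoff.

X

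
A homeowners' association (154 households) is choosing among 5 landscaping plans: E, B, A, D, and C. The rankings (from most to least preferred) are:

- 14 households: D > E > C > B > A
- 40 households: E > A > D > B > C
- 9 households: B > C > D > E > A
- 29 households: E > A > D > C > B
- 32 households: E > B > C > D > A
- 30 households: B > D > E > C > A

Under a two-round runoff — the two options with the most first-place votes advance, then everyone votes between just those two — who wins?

Round 1 first-place votes: E 101, B 39, A 0, D 14, C 0.
E and B advance.
Runoff: E is preferred to B by 115 voters; B by 39.
E wins the runoff.

E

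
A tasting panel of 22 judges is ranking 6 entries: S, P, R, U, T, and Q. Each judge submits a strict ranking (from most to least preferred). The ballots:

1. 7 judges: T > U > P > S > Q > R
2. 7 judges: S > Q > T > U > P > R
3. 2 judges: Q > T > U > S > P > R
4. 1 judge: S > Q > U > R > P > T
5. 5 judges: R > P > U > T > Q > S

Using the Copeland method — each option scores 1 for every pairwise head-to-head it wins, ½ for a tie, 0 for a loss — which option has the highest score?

S: beats R and Q; loses to P, U, and T → score 2.
P: beats S, R, and Q; loses to U and T → score 3.
R: loses to S, P, U, T, and Q → score 0.
U: beats S, P, R, and Q; loses to T → score 4.
T: beats S, P, R, U, and Q → score 5.
Q: beats R; loses to S, P, U, and T → score 1.
T has the best pairwise record.

T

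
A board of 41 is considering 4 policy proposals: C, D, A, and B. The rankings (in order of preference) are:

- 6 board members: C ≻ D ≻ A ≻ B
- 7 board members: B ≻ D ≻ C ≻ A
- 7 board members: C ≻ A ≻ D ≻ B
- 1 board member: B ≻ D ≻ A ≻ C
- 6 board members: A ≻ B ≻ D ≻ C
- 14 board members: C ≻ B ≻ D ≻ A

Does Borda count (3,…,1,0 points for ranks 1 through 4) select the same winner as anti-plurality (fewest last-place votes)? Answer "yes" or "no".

Borda — scores: C 88, D 55, A 39, B 64. Winner: C.
Anti-plurality — last-place votes: C 7, D 0, A 21, B 13. Winner: D.
The two methods disagree.

no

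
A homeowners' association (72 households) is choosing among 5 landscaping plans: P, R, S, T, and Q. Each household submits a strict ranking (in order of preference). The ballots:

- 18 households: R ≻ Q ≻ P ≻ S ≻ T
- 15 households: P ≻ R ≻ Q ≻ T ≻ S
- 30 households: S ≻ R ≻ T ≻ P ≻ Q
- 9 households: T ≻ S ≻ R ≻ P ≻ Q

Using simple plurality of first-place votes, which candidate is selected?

S

First-place votes: P 15, R 18, S 30, T 9, Q 0.
S has the most first-place votes.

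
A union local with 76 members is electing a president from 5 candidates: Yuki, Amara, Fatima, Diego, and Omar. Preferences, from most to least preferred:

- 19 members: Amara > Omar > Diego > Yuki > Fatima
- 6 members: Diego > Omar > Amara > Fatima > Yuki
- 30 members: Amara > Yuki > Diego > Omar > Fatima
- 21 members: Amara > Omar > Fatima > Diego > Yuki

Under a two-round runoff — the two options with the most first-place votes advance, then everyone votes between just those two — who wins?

Round 1 first-place votes: Yuki 0, Amara 70, Fatima 0, Diego 6, Omar 0.
Amara and Diego advance.
Runoff: Amara is preferred to Diego by 70 voters; Diego by 6.
Amara wins the runoff.

Amara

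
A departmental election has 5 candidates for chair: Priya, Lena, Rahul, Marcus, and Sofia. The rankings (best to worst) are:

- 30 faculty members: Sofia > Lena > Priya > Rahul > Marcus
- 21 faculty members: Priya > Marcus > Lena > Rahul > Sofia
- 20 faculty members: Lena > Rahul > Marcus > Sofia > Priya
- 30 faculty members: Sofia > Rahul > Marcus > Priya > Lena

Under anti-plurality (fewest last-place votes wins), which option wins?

Last-place votes: Priya 20, Lena 30, Rahul 0, Marcus 30, Sofia 21.
Rahul is ranked last by the fewest voters, so Rahul wins.

Rahul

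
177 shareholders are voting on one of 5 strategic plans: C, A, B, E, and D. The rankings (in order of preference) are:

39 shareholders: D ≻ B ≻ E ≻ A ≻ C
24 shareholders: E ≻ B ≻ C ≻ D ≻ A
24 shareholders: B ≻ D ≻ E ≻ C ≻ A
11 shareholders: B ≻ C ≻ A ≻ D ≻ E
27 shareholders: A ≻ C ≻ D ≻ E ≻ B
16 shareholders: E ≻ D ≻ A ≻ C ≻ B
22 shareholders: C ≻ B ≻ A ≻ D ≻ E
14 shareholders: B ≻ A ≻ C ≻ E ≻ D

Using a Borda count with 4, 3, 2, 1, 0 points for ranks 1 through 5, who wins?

C: 39·0 + 24·2 + 24·1 + 11·3 + 27·3 + 16·1 + 22·4 + 14·2 = 318
A: 39·1 + 24·0 + 24·0 + 11·2 + 27·4 + 16·2 + 22·2 + 14·3 = 287
B: 39·3 + 24·3 + 24·4 + 11·4 + 27·0 + 16·0 + 22·3 + 14·4 = 451
E: 39·2 + 24·4 + 24·2 + 11·0 + 27·1 + 16·4 + 22·0 + 14·1 = 327
D: 39·4 + 24·1 + 24·3 + 11·1 + 27·2 + 16·3 + 22·1 + 14·0 = 387
B has the highest Borda score (451).

B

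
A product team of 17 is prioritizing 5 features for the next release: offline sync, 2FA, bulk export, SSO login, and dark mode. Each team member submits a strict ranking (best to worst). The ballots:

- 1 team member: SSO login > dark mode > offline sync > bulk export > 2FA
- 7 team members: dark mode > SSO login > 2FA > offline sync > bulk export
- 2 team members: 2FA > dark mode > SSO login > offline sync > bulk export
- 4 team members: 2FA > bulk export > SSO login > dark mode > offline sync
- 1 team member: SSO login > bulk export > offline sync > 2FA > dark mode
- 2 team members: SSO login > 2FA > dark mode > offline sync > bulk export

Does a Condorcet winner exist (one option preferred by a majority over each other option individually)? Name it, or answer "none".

none

Checking pairwise contests:
2FA beats offline sync 15–2.
SSO login beats 2FA 11–6.
offline sync beats bulk export 12–5.
dark mode beats SSO login 9–8.
2FA beats dark mode 9–8.
Every option loses at least one head-to-head, so there is no Condorcet winner.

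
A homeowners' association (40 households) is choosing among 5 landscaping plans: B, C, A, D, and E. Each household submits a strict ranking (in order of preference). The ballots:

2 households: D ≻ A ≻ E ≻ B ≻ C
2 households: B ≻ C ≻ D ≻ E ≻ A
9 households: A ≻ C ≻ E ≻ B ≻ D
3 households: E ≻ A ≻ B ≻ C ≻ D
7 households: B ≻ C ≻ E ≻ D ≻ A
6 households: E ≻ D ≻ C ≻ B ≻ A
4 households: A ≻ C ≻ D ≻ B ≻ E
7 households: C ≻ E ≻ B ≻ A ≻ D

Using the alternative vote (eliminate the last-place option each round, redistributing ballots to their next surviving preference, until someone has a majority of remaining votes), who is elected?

Round 1: B 9, C 7, A 13, D 2, E 9. Eliminate D.
Round 2: B 9, C 7, A 15, E 9. Eliminate C.
Round 3: B 9, A 15, E 16. Eliminate B.
Round 4: A 15, E 25. E has a majority.

E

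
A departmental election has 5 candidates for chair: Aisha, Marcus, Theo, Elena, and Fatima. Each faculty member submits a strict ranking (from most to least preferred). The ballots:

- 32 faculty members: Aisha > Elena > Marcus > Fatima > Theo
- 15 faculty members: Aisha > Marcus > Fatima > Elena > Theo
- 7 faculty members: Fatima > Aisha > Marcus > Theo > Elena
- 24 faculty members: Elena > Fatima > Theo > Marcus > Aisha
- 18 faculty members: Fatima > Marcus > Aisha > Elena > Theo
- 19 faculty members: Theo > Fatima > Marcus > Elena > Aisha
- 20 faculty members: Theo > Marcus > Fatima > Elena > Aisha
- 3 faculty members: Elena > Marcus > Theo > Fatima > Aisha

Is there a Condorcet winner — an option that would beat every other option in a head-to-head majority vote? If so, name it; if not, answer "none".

Marcus vs Aisha: 84–54 for Marcus.
Marcus vs Theo: 75–63 for Marcus.
Marcus vs Elena: 79–59 for Marcus.
Marcus vs Fatima: 70–68 for Marcus.
Marcus beats every other option head-to-head.

Marcus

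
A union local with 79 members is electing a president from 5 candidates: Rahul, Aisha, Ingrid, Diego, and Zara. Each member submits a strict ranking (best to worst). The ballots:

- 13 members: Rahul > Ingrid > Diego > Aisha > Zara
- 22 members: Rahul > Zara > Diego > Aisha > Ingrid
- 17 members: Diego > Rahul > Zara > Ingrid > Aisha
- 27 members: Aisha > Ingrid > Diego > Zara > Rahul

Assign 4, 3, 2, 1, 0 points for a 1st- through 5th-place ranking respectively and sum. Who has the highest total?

Diego

Rahul: 13·4 + 22·4 + 17·3 + 27·0 = 191
Aisha: 13·1 + 22·1 + 17·0 + 27·4 = 143
Ingrid: 13·3 + 22·0 + 17·1 + 27·3 = 137
Diego: 13·2 + 22·2 + 17·4 + 27·2 = 192
Zara: 13·0 + 22·3 + 17·2 + 27·1 = 127
Diego has the highest Borda score (192).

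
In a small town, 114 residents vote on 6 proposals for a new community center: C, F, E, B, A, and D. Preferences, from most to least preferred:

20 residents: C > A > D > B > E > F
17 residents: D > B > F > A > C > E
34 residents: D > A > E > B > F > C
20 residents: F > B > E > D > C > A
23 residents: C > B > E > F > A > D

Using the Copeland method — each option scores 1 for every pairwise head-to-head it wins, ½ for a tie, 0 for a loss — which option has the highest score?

C: beats E and A; loses to F, B, and D → score 2.
F: beats C and A; loses to E, B, and D → score 2.
E: beats F; loses to C, B, A, and D → score 1.
B: beats C, F, E, and A; loses to D → score 4.
A: beats E; loses to C, F, B, and D → score 1.
D: beats C, F, E, B, and A → score 5.
D has the best pairwise record.

D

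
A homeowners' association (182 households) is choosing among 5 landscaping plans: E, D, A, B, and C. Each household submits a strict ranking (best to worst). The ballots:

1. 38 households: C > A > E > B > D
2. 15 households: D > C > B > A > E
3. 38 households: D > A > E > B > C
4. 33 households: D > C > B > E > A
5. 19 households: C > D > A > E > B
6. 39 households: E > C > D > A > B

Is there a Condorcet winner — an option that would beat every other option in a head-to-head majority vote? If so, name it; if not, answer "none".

C

C vs E: 105–77 for C.
C vs D: 96–86 for C.
C vs A: 144–38 for C.
C vs B: 144–38 for C.
C beats every other option head-to-head.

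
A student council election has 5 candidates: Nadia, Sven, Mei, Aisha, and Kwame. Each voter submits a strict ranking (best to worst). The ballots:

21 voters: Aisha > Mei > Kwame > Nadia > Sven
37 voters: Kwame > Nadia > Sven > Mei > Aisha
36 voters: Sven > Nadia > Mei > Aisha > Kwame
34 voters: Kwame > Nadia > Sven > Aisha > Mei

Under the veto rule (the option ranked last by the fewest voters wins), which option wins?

Nadia

Last-place votes: Nadia 0, Sven 21, Mei 34, Aisha 37, Kwame 36.
Nadia is ranked last by the fewest voters, so Nadia wins.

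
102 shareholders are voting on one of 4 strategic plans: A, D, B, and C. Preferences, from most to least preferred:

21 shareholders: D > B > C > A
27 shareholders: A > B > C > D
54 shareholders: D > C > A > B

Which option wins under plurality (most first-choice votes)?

First-place votes: A 27, D 75, B 0, C 0.
D has the most first-place votes.

D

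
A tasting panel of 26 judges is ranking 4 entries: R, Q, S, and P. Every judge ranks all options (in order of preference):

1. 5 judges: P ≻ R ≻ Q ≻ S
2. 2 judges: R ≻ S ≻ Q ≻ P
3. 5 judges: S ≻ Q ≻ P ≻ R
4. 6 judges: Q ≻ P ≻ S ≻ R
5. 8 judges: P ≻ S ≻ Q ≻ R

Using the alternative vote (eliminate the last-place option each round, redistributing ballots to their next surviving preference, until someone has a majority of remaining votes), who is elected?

Round 1: R 2, Q 6, S 5, P 13. Eliminate R.
Round 2: Q 6, S 7, P 13. Eliminate Q.
Round 3: S 7, P 19. P has a majority.

P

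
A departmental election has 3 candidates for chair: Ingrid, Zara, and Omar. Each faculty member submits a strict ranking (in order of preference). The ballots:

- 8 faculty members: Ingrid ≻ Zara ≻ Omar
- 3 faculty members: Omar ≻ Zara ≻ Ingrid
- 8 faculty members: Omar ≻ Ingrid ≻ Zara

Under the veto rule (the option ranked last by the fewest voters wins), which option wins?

Last-place votes: Ingrid 3, Zara 8, Omar 8.
Ingrid is ranked last by the fewest voters, so Ingrid wins.

Ingrid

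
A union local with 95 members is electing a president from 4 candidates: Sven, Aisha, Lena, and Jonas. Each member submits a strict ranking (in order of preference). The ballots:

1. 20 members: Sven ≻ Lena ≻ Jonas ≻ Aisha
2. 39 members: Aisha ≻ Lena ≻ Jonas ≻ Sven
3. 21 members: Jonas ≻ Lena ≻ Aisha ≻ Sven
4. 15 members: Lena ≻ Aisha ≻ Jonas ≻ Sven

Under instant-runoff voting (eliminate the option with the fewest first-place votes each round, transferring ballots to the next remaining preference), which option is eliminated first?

Lena

Round 1: Sven 20, Aisha 39, Lena 15, Jonas 21. Eliminate Lena.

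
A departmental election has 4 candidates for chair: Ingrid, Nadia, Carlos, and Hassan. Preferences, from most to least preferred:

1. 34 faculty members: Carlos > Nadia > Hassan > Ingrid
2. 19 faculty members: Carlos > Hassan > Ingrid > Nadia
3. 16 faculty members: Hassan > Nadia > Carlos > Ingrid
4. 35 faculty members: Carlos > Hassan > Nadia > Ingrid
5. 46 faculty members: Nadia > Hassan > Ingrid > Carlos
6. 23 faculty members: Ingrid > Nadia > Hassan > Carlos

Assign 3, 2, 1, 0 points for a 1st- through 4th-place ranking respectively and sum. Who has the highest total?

Ingrid: 34·0 + 19·1 + 16·0 + 35·0 + 46·1 + 23·3 = 134
Nadia: 34·2 + 19·0 + 16·2 + 35·1 + 46·3 + 23·2 = 319
Carlos: 34·3 + 19·3 + 16·1 + 35·3 + 46·0 + 23·0 = 280
Hassan: 34·1 + 19·2 + 16·3 + 35·2 + 46·2 + 23·1 = 305
Nadia has the highest Borda score (319).

Nadia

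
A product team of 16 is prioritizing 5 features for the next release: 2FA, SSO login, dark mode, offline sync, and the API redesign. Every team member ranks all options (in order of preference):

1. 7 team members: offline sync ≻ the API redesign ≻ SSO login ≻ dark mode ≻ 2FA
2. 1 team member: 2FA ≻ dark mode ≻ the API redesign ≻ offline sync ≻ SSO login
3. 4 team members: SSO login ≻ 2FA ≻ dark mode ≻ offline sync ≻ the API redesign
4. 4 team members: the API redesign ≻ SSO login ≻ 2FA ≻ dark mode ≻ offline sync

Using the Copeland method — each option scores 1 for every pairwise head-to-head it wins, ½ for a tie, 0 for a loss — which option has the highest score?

2FA: beats dark mode and offline sync; loses to SSO login and the API redesign → score 2.
SSO login: beats 2FA and dark mode; ties offline sync; loses to the API redesign → score 2.5.
dark mode: beats offline sync; loses to 2FA, SSO login, and the API redesign → score 1.
offline sync: beats the API redesign; ties SSO login; loses to 2FA and dark mode → score 1.5.
the API redesign: beats 2FA, SSO login, and dark mode; loses to offline sync → score 3.
the API redesign has the best pairwise record.

the API redesign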